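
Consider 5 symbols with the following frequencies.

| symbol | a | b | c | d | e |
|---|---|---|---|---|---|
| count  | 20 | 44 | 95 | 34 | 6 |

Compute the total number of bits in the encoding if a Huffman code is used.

389

Greedily combine the two least-frequent nodes:
e(6) + a(20) → 26
26 + d(34) → 60
b(44) + 60 → 104
c(95) + 104 → 199
Total encoded bits = sum of merged weights = 26 + 60 + 104 + 199 = 389.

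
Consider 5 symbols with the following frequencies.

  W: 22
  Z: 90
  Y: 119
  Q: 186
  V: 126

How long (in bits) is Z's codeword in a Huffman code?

Huffman merges, smallest pair first:
merge W(22) and Z(90): 112
merge 112 and Y(119): 231
merge V(126) and Q(186): 312
merge 231 and 312: 543
Z sits 3 levels below the root, so its codeword is 3 bits.

3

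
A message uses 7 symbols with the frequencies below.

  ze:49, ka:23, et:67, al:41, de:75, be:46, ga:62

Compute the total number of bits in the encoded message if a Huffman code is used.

1011

Build the Huffman tree bottom-up:
ka(23) + al(41) → 64
be(46) + ze(49) → 95
ga(62) + 64 → 126
et(67) + de(75) → 142
95 + 126 → 221
142 + 221 → 363
Each symbol's bit-cost is frequency × depth; summing gives 1011 bits (equivalently 64 + 95 + 126 + 142 + 221 + 363).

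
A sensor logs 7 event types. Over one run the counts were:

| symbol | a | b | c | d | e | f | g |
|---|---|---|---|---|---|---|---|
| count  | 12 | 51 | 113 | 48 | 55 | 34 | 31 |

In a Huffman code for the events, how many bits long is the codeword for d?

Huffman merges, smallest pair first:
combine a(12), g(31) → 43
combine f(34), 43 → 77
combine d(48), b(51) → 99
combine e(55), 77 → 132
combine 99, c(113) → 212
combine 132, 212 → 344
The subtree containing d is merged 3 times, so code length = 3.

3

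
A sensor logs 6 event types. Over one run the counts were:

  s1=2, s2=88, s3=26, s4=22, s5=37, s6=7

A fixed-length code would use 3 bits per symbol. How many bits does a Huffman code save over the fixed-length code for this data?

Fixed-length: 3 bits × 182 symbols = 546 bits.
Huffman merges:
combine s1(2), s6(7) → 9
combine 9, s4(22) → 31
combine s3(26), 31 → 57
combine s5(37), 57 → 94
combine s2(88), 94 → 182
Huffman total = 9 + 31 + 57 + 94 + 182 = 373 bits.
Saving = 546 − 373 = 173 bits.

173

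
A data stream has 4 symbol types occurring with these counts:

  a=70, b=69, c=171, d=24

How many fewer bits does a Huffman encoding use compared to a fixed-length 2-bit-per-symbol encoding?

78

Fixed-length: 2 bits × 334 symbols = 668 bits.
Huffman merges:
d(24) + b(69) → 93
a(70) + 93 → 163
163 + c(171) → 334
Huffman total = 93 + 163 + 334 = 590 bits.
Saving = 668 − 590 = 78 bits.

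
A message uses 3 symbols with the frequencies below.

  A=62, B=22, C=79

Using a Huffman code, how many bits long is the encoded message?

Merge the two smallest weights repeatedly:
B(22) + A(62) → 84
C(79) + 84 → 163
Total encoded bits = sum of merged weights = 84 + 163 = 247.

247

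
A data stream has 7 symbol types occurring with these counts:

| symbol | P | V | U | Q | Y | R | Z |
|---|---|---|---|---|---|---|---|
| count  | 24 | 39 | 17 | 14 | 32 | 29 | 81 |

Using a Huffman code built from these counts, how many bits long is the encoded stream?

Merge the two smallest weights repeatedly:
Q(14) + U(17) → 31
P(24) + R(29) → 53
31 + Y(32) → 63
V(39) + 53 → 92
63 + Z(81) → 144
92 + 144 → 236
The encoded length is the sum of every internal node's weight: 31 + 53 + 63 + 92 + 144 + 236 = 619 bits.

619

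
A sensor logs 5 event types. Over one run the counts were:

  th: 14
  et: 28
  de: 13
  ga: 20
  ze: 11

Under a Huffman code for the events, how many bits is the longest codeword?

3

Merge the two lowest-weight nodes at each step:
merge ze(11) and de(13): 24
merge th(14) and ga(20): 34
merge 24 and et(28): 52
merge 34 and 52: 86
The rarest symbols sit at the bottom; the longest codeword is 3 bits.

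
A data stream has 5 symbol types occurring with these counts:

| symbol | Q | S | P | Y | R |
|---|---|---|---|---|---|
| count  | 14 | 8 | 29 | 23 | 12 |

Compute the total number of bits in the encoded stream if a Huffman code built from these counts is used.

192

Merge the two smallest weights repeatedly:
combine S(8), R(12) → 20
combine Q(14), 20 → 34
combine Y(23), P(29) → 52
combine 34, 52 → 86
The encoded length is the sum of every internal node's weight: 20 + 34 + 52 + 86 = 192 bits.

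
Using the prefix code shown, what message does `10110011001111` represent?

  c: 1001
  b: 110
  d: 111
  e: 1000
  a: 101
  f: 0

Read left to right; each codeword is recognised as soon as it completes (prefix code):
  101→a | 1001→c | 1001→c | 111→d
Decoded message: accd

accd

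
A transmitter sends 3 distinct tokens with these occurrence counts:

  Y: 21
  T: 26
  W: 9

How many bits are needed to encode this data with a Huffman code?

Merge the two smallest weights repeatedly:
W(9) + Y(21) → 30
T(26) + 30 → 56
The encoded length is the sum of every internal node's weight: 30 + 56 = 86 bits.

86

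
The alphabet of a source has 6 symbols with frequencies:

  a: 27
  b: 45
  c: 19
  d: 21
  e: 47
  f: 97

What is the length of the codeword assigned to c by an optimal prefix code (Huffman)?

Repeatedly merge the two smallest:
c(19) + d(21) → 40
a(27) + 40 → 67
b(45) + e(47) → 92
67 + 92 → 159
f(97) + 159 → 256
c sits 4 levels below the root, so its codeword is 4 bits.

4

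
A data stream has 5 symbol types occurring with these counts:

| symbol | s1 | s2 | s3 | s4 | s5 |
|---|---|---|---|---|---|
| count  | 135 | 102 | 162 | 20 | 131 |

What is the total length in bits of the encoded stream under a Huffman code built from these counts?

1222

Build the Huffman tree bottom-up:
merge s4(20) and s2(102): 122
merge 122 and s5(131): 253
merge s1(135) and s3(162): 297
merge 253 and 297: 550
The encoded length is the sum of every internal node's weight: 122 + 253 + 297 + 550 = 1222 bits.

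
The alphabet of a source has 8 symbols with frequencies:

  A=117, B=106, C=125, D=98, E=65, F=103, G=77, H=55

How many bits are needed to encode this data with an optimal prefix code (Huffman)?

Greedily combine the two least-frequent nodes:
combine H(55), E(65) → 120
combine G(77), D(98) → 175
combine F(103), B(106) → 209
combine A(117), 120 → 237
combine C(125), 175 → 300
combine 209, 237 → 446
combine 300, 446 → 746
Total encoded bits = sum of merged weights = 120 + 175 + 209 + 237 + 300 + 446 + 746 = 2233.

2233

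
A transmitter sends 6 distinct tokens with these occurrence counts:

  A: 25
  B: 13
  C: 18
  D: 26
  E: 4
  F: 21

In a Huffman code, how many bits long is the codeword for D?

2

Repeatedly merge the two smallest:
combine E(4), B(13) → 17
combine 17, C(18) → 35
combine F(21), A(25) → 46
combine D(26), 35 → 61
combine 46, 61 → 107
The subtree containing D is merged 2 times, so code length = 2.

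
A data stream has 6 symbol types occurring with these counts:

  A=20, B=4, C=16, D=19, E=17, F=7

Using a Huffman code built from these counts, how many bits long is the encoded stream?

204

Merge the two smallest weights repeatedly:
B(4) + F(7) → 11
11 + C(16) → 27
E(17) + D(19) → 36
A(20) + 27 → 47
36 + 47 → 83
The encoded length is the sum of every internal node's weight: 11 + 27 + 36 + 47 + 83 = 204 bits.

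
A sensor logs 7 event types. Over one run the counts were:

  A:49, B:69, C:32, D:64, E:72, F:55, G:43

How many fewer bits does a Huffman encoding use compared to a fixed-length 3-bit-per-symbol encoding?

72

Fixed-length: 3 bits × 384 symbols = 1152 bits.
Huffman merges:
merge C(32) and G(43): 75
merge A(49) and F(55): 104
merge D(64) and B(69): 133
merge E(72) and 75: 147
merge 104 and 133: 237
merge 147 and 237: 384
Huffman total = 75 + 104 + 133 + 147 + 237 + 384 = 1080 bits.
Saving = 1152 − 1080 = 72 bits.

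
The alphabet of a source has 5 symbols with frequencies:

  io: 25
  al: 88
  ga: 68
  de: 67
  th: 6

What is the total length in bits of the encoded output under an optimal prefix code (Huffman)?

539

Merge the two smallest weights repeatedly:
combine th(6), io(25) → 31
combine 31, de(67) → 98
combine ga(68), al(88) → 156
combine 98, 156 → 254
Total encoded bits = sum of merged weights = 31 + 98 + 156 + 254 = 539.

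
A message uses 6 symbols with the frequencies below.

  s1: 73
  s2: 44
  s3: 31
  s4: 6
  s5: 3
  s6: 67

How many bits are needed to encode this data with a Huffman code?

497

Merge the two smallest weights repeatedly:
s5(3) + s4(6) → 9
9 + s3(31) → 40
40 + s2(44) → 84
s6(67) + s1(73) → 140
84 + 140 → 224
Total encoded bits = sum of merged weights = 9 + 40 + 84 + 140 + 224 = 497.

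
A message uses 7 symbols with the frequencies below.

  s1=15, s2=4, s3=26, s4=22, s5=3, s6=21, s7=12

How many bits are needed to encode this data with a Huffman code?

266

Build the Huffman tree bottom-up:
s5(3) + s2(4) → 7
7 + s7(12) → 19
s1(15) + 19 → 34
s6(21) + s4(22) → 43
s3(26) + 34 → 60
43 + 60 → 103
The encoded length is the sum of every internal node's weight: 7 + 19 + 34 + 43 + 60 + 103 = 266 bits.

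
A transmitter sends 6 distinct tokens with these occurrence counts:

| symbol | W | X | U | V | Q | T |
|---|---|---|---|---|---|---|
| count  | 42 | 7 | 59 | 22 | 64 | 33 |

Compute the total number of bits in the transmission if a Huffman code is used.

Merge the two smallest weights repeatedly:
merge X(7) and V(22): 29
merge 29 and T(33): 62
merge W(42) and U(59): 101
merge 62 and Q(64): 126
merge 101 and 126: 227
The encoded length is the sum of every internal node's weight: 29 + 62 + 101 + 126 + 227 = 545 bits.

545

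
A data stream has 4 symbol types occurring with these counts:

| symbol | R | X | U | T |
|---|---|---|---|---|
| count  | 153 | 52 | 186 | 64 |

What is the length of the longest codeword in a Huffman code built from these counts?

3

Merge the two lowest-weight nodes at each step:
combine X(52), T(64) → 116
combine 116, R(153) → 269
combine U(186), 269 → 455
The rarest symbols sit at the bottom; the longest codeword is 3 bits.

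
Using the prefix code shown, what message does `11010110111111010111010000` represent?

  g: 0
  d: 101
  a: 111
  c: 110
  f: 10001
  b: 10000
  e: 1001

Read left to right; each codeword is recognised as soon as it completes (prefix code):
  110→c | 101→d | 101→d | 111→a | 110→c | 101→d | 110→c | 10000→b
Decoded message: cddacdcb

cddacdcb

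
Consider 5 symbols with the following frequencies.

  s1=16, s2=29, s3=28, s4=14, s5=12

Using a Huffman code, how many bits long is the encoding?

Build the Huffman tree bottom-up:
merge s5(12) and s4(14): 26
merge s1(16) and 26: 42
merge s3(28) and s2(29): 57
merge 42 and 57: 99
Total encoded bits = sum of merged weights = 26 + 42 + 57 + 99 = 224.

224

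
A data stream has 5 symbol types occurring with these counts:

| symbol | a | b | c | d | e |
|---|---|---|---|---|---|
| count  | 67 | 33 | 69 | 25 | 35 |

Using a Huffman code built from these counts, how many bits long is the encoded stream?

516

Build the Huffman tree bottom-up:
combine d(25), b(33) → 58
combine e(35), 58 → 93
combine a(67), c(69) → 136
combine 93, 136 → 229
Total encoded bits = sum of merged weights = 58 + 93 + 136 + 229 = 516.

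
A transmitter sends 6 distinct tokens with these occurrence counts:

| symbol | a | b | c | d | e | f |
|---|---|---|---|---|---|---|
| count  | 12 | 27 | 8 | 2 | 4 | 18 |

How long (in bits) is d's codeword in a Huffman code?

5

Huffman merges, smallest pair first:
d(2) + e(4) → 6
6 + c(8) → 14
a(12) + 14 → 26
f(18) + 26 → 44
b(27) + 44 → 71
The subtree containing d is merged 5 times, so code length = 5.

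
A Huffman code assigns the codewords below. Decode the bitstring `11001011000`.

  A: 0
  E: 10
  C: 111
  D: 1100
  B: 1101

DEDA

Read left to right; each codeword is recognised as soon as it completes (prefix code):
  1100→D | 10→E | 1100→D | 0→A
Decoded message: DEDA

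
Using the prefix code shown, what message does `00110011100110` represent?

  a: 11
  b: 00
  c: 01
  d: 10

babadcd

Read left to right; each codeword is recognised as soon as it completes (prefix code):
  00→b | 11→a | 00→b | 11→a | 10→d | 01→c | 10→d
Decoded message: babadcd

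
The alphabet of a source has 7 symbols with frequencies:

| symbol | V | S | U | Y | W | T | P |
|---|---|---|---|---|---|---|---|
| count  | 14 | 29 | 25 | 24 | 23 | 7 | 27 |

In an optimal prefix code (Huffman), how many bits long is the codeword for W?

3

Repeatedly merge the two smallest:
merge T(7) and V(14): 21
merge 21 and W(23): 44
merge Y(24) and U(25): 49
merge P(27) and S(29): 56
merge 44 and 49: 93
merge 56 and 93: 149
W sits 3 levels below the root, so its codeword is 3 bits.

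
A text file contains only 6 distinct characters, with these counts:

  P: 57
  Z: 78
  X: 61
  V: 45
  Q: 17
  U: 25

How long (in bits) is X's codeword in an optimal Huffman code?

Repeatedly merge the two smallest:
combine Q(17), U(25) → 42
combine 42, V(45) → 87
combine P(57), X(61) → 118
combine Z(78), 87 → 165
combine 118, 165 → 283
X's leaf is at depth 2, giving a 2-bit codeword.

2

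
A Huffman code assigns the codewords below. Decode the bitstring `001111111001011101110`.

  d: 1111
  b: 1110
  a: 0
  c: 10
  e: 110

Read left to right; each codeword is recognised as soon as it completes (prefix code):
  0→a | 0→a | 1111→d | 1110→b | 0→a | 10→c | 1110→b | 1110→b
Decoded message: aadbacbb

aadbacbb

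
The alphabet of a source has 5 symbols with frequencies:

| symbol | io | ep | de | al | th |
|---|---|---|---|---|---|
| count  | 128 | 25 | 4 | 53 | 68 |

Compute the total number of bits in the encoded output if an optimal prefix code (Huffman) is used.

Merge the two smallest weights repeatedly:
de(4) + ep(25) → 29
29 + al(53) → 82
th(68) + 82 → 150
io(128) + 150 → 278
Each symbol's bit-cost is frequency × depth; summing gives 539 bits (equivalently 29 + 82 + 150 + 278).

539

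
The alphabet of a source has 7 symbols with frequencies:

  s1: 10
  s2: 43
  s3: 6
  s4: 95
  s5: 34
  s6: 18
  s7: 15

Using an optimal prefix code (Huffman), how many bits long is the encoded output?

Build the Huffman tree bottom-up:
combine s3(6), s1(10) → 16
combine s7(15), 16 → 31
combine s6(18), 31 → 49
combine s5(34), s2(43) → 77
combine 49, 77 → 126
combine s4(95), 126 → 221
The encoded length is the sum of every internal node's weight: 16 + 31 + 49 + 77 + 126 + 221 = 520 bits.

520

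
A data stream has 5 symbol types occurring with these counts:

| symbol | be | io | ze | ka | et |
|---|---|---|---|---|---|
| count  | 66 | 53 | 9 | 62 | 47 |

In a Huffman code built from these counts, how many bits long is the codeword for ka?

2

Huffman merges, smallest pair first:
combine ze(9), et(47) → 56
combine io(53), 56 → 109
combine ka(62), be(66) → 128
combine 109, 128 → 237
ka sits 2 levels below the root, so its codeword is 2 bits.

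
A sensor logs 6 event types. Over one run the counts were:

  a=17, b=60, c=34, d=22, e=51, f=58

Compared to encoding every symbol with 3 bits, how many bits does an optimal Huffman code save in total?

130

Fixed-length: 3 bits × 242 symbols = 726 bits.
Huffman merges:
a(17) + d(22) → 39
c(34) + 39 → 73
e(51) + f(58) → 109
b(60) + 73 → 133
109 + 133 → 242
Huffman total = 39 + 73 + 109 + 133 + 242 = 596 bits.
Saving = 726 − 596 = 130 bits.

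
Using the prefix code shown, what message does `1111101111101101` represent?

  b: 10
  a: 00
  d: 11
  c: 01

Read left to right; each codeword is recognised as soon as it completes (prefix code):
  11→d | 11→d | 10→b | 11→d | 11→d | 10→b | 11→d | 01→c
Decoded message: ddbddbdc

ddbddbdc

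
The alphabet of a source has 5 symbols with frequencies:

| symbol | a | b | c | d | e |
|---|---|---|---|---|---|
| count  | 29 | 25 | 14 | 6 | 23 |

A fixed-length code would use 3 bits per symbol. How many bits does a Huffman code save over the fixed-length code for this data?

77

Fixed-length: 3 bits × 97 symbols = 291 bits.
Huffman merges:
d(6) + c(14) → 20
20 + e(23) → 43
b(25) + a(29) → 54
43 + 54 → 97
Huffman total = 20 + 43 + 54 + 97 = 214 bits.
Saving = 291 − 214 = 77 bits.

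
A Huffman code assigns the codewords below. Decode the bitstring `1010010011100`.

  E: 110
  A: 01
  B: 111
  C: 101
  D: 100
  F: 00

Read left to right; each codeword is recognised as soon as it completes (prefix code):
  101→C | 00→F | 100→D | 111→B | 00→F
Decoded message: CFDBF

CFDBF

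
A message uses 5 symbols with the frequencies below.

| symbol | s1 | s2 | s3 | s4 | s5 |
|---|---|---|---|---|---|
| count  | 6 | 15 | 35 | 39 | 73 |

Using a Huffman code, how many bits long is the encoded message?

Greedily combine the two least-frequent nodes:
merge s1(6) and s2(15): 21
merge 21 and s3(35): 56
merge s4(39) and 56: 95
merge s5(73) and 95: 168
Each symbol's bit-cost is frequency × depth; summing gives 340 bits (equivalently 21 + 56 + 95 + 168).

340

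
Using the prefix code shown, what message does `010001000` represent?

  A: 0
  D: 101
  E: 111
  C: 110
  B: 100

ABABA

Read left to right; each codeword is recognised as soon as it completes (prefix code):
  0→A | 100→B | 0→A | 100→B | 0→A
Decoded message: ABABA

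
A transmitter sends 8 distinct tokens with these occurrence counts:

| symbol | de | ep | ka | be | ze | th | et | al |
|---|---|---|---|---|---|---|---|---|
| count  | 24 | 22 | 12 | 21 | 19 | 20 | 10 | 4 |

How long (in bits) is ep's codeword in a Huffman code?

Build the tree from the bottom:
al(4) + et(10) → 14
ka(12) + 14 → 26
ze(19) + th(20) → 39
be(21) + ep(22) → 43
de(24) + 26 → 50
39 + 43 → 82
50 + 82 → 132
The subtree containing ep is merged 3 times, so code length = 3.

3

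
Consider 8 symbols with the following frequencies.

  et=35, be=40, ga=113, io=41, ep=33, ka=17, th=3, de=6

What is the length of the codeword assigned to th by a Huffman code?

Huffman merges, smallest pair first:
combine th(3), de(6) → 9
combine 9, ka(17) → 26
combine 26, ep(33) → 59
combine et(35), be(40) → 75
combine io(41), 59 → 100
combine 75, 100 → 175
combine ga(113), 175 → 288
th sits 6 levels below the root, so its codeword is 6 bits.

6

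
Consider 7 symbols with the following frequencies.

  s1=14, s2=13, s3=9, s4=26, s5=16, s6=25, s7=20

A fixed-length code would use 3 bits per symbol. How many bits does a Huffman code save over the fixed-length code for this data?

Fixed-length: 3 bits × 123 symbols = 369 bits.
Huffman merges:
merge s3(9) and s2(13): 22
merge s1(14) and s5(16): 30
merge s7(20) and 22: 42
merge s6(25) and s4(26): 51
merge 30 and 42: 72
merge 51 and 72: 123
Huffman total = 22 + 30 + 42 + 51 + 72 + 123 = 340 bits.
Saving = 369 − 340 = 29 bits.

29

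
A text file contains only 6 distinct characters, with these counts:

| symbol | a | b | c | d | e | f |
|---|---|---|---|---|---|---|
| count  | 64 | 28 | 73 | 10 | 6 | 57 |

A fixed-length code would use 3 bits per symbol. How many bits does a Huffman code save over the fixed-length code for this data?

Fixed-length: 3 bits × 238 symbols = 714 bits.
Huffman merges:
e(6) + d(10) → 16
16 + b(28) → 44
44 + f(57) → 101
a(64) + c(73) → 137
101 + 137 → 238
Huffman total = 16 + 44 + 101 + 137 + 238 = 536 bits.
Saving = 714 − 536 = 178 bits.

178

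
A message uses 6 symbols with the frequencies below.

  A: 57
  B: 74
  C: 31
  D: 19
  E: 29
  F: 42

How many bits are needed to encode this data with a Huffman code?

Merge the two smallest weights repeatedly:
D(19) + E(29) → 48
C(31) + F(42) → 73
48 + A(57) → 105
73 + B(74) → 147
105 + 147 → 252
The encoded length is the sum of every internal node's weight: 48 + 73 + 105 + 147 + 252 = 625 bits.

625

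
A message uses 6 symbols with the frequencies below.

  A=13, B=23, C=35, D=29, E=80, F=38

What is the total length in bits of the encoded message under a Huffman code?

Greedily combine the two least-frequent nodes:
A(13) + B(23) → 36
D(29) + C(35) → 64
36 + F(38) → 74
64 + 74 → 138
E(80) + 138 → 218
The encoded length is the sum of every internal node's weight: 36 + 64 + 74 + 138 + 218 = 530 bits.

530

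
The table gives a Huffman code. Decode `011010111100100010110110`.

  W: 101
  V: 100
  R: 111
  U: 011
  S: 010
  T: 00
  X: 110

Read left to right; each codeword is recognised as soon as it completes (prefix code):
  011→U | 010→S | 111→R | 100→V | 100→V | 010→S | 110→X | 110→X
Decoded message: USRVVSXX

USRVVSXX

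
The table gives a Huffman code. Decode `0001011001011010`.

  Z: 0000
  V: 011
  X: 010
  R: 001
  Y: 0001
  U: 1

YVRVX

Read left to right; each codeword is recognised as soon as it completes (prefix code):
  0001→Y | 011→V | 001→R | 011→V | 010→X
Decoded message: YVRVX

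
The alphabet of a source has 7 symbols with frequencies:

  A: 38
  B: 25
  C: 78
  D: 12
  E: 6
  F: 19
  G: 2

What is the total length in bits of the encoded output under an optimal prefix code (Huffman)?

412

Build the Huffman tree bottom-up:
merge G(2) and E(6): 8
merge 8 and D(12): 20
merge F(19) and 20: 39
merge B(25) and A(38): 63
merge 39 and 63: 102
merge C(78) and 102: 180
The encoded length is the sum of every internal node's weight: 8 + 20 + 39 + 63 + 102 + 180 = 412 bits.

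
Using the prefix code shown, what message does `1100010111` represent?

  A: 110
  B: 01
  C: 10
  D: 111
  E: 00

AECD

Read left to right; each codeword is recognised as soon as it completes (prefix code):
  110→A | 00→E | 10→C | 111→D
Decoded message: AECD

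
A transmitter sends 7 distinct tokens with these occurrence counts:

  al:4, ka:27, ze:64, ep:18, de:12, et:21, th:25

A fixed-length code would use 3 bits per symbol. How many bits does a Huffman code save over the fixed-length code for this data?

Fixed-length: 3 bits × 171 symbols = 513 bits.
Huffman merges:
combine al(4), de(12) → 16
combine 16, ep(18) → 34
combine et(21), th(25) → 46
combine ka(27), 34 → 61
combine 46, 61 → 107
combine ze(64), 107 → 171
Huffman total = 16 + 34 + 46 + 61 + 107 + 171 = 435 bits.
Saving = 513 − 435 = 78 bits.

78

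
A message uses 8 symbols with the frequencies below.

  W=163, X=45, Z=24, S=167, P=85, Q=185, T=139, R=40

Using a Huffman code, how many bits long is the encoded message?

Merge the two smallest weights repeatedly:
Z(24) + R(40) → 64
X(45) + 64 → 109
P(85) + 109 → 194
T(139) + W(163) → 302
S(167) + Q(185) → 352
194 + 302 → 496
352 + 496 → 848
Each symbol's bit-cost is frequency × depth; summing gives 2365 bits (equivalently 64 + 109 + 194 + 302 + 352 + 496 + 848).

2365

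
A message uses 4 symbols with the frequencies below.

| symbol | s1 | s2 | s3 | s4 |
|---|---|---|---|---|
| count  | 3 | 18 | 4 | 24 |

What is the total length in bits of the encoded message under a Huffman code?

81

Greedily combine the two least-frequent nodes:
merge s1(3) and s3(4): 7
merge 7 and s2(18): 25
merge s4(24) and 25: 49
Each symbol's bit-cost is frequency × depth; summing gives 81 bits (equivalently 7 + 25 + 49).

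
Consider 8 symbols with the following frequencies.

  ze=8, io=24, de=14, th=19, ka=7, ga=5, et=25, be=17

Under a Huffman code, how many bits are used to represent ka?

Build the tree from the bottom:
ga(5) + ka(7) → 12
ze(8) + 12 → 20
de(14) + be(17) → 31
th(19) + 20 → 39
io(24) + et(25) → 49
31 + 39 → 70
49 + 70 → 119
The subtree containing ka is merged 5 times, so code length = 5.

5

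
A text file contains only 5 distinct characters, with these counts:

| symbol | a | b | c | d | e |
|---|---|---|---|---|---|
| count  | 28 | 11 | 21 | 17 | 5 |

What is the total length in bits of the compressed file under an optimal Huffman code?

Build the Huffman tree bottom-up:
e(5) + b(11) → 16
16 + d(17) → 33
c(21) + a(28) → 49
33 + 49 → 82
Total encoded bits = sum of merged weights = 16 + 33 + 49 + 82 = 180.

180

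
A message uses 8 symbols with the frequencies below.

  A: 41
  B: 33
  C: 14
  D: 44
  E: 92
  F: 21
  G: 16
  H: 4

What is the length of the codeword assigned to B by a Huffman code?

3

Repeatedly merge the two smallest:
H(4) + C(14) → 18
G(16) + 18 → 34
F(21) + B(33) → 54
34 + A(41) → 75
D(44) + 54 → 98
75 + E(92) → 167
98 + 167 → 265
B's leaf is at depth 3, giving a 3-bit codeword.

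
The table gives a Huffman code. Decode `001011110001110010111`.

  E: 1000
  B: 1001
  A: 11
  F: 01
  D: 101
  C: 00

Read left to right; each codeword is recognised as soon as it completes (prefix code):
  00→C | 101→D | 11→A | 1000→E | 11→A | 1001→B | 01→F | 11→A
Decoded message: CDAEABFA

CDAEABFA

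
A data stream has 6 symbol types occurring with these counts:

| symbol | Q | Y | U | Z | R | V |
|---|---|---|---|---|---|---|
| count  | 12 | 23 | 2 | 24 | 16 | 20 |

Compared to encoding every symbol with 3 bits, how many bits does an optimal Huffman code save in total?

Fixed-length: 3 bits × 97 symbols = 291 bits.
Huffman merges:
U(2) + Q(12) → 14
14 + R(16) → 30
V(20) + Y(23) → 43
Z(24) + 30 → 54
43 + 54 → 97
Huffman total = 14 + 30 + 43 + 54 + 97 = 238 bits.
Saving = 291 − 238 = 53 bits.

53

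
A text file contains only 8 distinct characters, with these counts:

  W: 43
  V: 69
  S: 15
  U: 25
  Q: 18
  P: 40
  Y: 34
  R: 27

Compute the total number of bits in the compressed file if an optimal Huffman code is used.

777

Build the Huffman tree bottom-up:
merge S(15) and Q(18): 33
merge U(25) and R(27): 52
merge 33 and Y(34): 67
merge P(40) and W(43): 83
merge 52 and 67: 119
merge V(69) and 83: 152
merge 119 and 152: 271
Each symbol's bit-cost is frequency × depth; summing gives 777 bits (equivalently 33 + 52 + 67 + 83 + 119 + 152 + 271).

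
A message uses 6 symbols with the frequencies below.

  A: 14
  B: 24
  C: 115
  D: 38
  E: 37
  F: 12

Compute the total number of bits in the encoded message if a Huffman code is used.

Merge the two smallest weights repeatedly:
merge F(12) and A(14): 26
merge B(24) and 26: 50
merge E(37) and D(38): 75
merge 50 and 75: 125
merge C(115) and 125: 240
Each symbol's bit-cost is frequency × depth; summing gives 516 bits (equivalently 26 + 50 + 75 + 125 + 240).

516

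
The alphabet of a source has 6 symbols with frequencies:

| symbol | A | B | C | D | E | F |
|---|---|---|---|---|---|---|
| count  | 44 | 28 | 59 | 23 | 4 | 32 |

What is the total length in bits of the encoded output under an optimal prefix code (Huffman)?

462

Merge the two smallest weights repeatedly:
combine E(4), D(23) → 27
combine 27, B(28) → 55
combine F(32), A(44) → 76
combine 55, C(59) → 114
combine 76, 114 → 190
The encoded length is the sum of every internal node's weight: 27 + 55 + 76 + 114 + 190 = 462 bits.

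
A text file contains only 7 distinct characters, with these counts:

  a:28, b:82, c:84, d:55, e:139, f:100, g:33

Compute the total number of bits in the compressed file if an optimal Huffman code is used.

Merge the two smallest weights repeatedly:
a(28) + g(33) → 61
d(55) + 61 → 116
b(82) + c(84) → 166
f(100) + 116 → 216
e(139) + 166 → 305
216 + 305 → 521
Each symbol's bit-cost is frequency × depth; summing gives 1385 bits (equivalently 61 + 116 + 166 + 216 + 305 + 521).

1385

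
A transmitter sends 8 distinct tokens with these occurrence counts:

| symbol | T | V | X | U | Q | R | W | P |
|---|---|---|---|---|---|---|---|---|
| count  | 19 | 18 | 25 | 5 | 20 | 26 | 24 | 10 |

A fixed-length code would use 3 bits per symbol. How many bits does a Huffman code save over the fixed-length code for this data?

11

Fixed-length: 3 bits × 147 symbols = 441 bits.
Huffman merges:
combine U(5), P(10) → 15
combine 15, V(18) → 33
combine T(19), Q(20) → 39
combine W(24), X(25) → 49
combine R(26), 33 → 59
combine 39, 49 → 88
combine 59, 88 → 147
Huffman total = 15 + 33 + 39 + 49 + 59 + 88 + 147 = 430 bits.
Saving = 441 − 430 = 11 bits.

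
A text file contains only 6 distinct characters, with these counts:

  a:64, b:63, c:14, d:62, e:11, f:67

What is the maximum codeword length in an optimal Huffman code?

Merge the two lowest-weight nodes at each step:
merge e(11) and c(14): 25
merge 25 and d(62): 87
merge b(63) and a(64): 127
merge f(67) and 87: 154
merge 127 and 154: 281
Maximum depth reached is 4.

4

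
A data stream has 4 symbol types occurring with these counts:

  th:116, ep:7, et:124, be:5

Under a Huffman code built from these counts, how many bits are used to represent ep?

3

Build the tree from the bottom:
merge be(5) and ep(7): 12
merge 12 and th(116): 128
merge et(124) and 128: 252
ep sits 3 levels below the root, so its codeword is 3 bits.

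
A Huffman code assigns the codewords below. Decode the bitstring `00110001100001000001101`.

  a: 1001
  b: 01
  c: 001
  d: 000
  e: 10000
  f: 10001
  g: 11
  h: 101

cfeebh

Read left to right; each codeword is recognised as soon as it completes (prefix code):
  001→c | 10001→f | 10000→e | 10000→e | 01→b | 101→h
Decoded message: cfeebh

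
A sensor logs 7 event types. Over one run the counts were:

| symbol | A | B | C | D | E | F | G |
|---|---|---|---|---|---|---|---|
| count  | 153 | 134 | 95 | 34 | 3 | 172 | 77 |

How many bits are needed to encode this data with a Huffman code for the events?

1696

Merge the two smallest weights repeatedly:
combine E(3), D(34) → 37
combine 37, G(77) → 114
combine C(95), 114 → 209
combine B(134), A(153) → 287
combine F(172), 209 → 381
combine 287, 381 → 668
Total encoded bits = sum of merged weights = 37 + 114 + 209 + 287 + 381 + 668 = 1696.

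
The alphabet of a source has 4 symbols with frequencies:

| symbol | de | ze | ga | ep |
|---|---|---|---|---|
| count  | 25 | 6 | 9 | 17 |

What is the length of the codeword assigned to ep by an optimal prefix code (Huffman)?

2

Huffman merges, smallest pair first:
ze(6) + ga(9) → 15
15 + ep(17) → 32
de(25) + 32 → 57
ep sits 2 levels below the root, so its codeword is 2 bits.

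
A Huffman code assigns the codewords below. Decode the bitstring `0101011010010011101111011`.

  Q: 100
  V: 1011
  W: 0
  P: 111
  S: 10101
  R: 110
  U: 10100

WSUQPWPV

Read left to right; each codeword is recognised as soon as it completes (prefix code):
  0→W | 10101→S | 10100→U | 100→Q | 111→P | 0→W | 111→P | 1011→V
Decoded message: WSUQPWPV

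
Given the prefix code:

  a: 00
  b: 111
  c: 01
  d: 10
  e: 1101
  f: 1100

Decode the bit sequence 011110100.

cbca

Read left to right; each codeword is recognised as soon as it completes (prefix code):
  01→c | 111→b | 01→c | 00→a
Decoded message: cbca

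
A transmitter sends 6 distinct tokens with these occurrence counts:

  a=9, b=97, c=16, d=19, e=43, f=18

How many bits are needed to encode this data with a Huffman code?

431

Build the Huffman tree bottom-up:
merge a(9) and c(16): 25
merge f(18) and d(19): 37
merge 25 and 37: 62
merge e(43) and 62: 105
merge b(97) and 105: 202
Each symbol's bit-cost is frequency × depth; summing gives 431 bits (equivalently 25 + 37 + 62 + 105 + 202).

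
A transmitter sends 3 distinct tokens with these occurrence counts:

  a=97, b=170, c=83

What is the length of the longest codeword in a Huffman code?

Merge the two lowest-weight nodes at each step:
merge c(83) and a(97): 180
merge b(170) and 180: 350
The first pair merged (c, a) ends up deepest, at depth 2.

2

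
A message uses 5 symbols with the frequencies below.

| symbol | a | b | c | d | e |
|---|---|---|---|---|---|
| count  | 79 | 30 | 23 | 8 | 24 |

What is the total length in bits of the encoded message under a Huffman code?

334

Build the Huffman tree bottom-up:
merge d(8) and c(23): 31
merge e(24) and b(30): 54
merge 31 and 54: 85
merge a(79) and 85: 164
Each symbol's bit-cost is frequency × depth; summing gives 334 bits (equivalently 31 + 54 + 85 + 164).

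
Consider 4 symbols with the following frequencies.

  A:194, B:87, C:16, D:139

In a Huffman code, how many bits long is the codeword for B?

Huffman merges, smallest pair first:
merge C(16) and B(87): 103
merge 103 and D(139): 242
merge A(194) and 242: 436
B's leaf is at depth 3, giving a 3-bit codeword.

3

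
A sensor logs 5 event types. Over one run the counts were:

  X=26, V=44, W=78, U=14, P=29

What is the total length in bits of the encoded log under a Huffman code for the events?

Merge the two smallest weights repeatedly:
merge U(14) and X(26): 40
merge P(29) and 40: 69
merge V(44) and 69: 113
merge W(78) and 113: 191
Each symbol's bit-cost is frequency × depth; summing gives 413 bits (equivalently 40 + 69 + 113 + 191).

413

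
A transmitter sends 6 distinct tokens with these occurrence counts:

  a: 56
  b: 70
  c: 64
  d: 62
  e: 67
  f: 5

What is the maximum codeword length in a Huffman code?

4

Merge the two lowest-weight nodes at each step:
f(5) + a(56) → 61
61 + d(62) → 123
c(64) + e(67) → 131
b(70) + 123 → 193
131 + 193 → 324
The first pair merged (f, a) ends up deepest, at depth 4.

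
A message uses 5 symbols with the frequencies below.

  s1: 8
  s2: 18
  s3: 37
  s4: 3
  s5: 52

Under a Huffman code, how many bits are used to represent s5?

Build the tree from the bottom:
merge s4(3) and s1(8): 11
merge 11 and s2(18): 29
merge 29 and s3(37): 66
merge s5(52) and 66: 118
s5 sits one level below the root: a 1-bit codeword.

1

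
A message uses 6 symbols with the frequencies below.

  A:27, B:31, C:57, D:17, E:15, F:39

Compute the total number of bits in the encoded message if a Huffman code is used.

462

Greedily combine the two least-frequent nodes:
combine E(15), D(17) → 32
combine A(27), B(31) → 58
combine 32, F(39) → 71
combine C(57), 58 → 115
combine 71, 115 → 186
Total encoded bits = sum of merged weights = 32 + 58 + 71 + 115 + 186 = 462.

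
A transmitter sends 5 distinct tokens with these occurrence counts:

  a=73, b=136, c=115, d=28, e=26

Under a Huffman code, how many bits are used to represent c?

Build the tree from the bottom:
combine e(26), d(28) → 54
combine 54, a(73) → 127
combine c(115), 127 → 242
combine b(136), 242 → 378
c sits 2 levels below the root, so its codeword is 2 bits.

2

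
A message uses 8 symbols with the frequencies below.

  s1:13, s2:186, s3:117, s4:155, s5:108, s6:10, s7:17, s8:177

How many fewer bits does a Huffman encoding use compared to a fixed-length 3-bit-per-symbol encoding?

Fixed-length: 3 bits × 783 symbols = 2349 bits.
Huffman merges:
s6(10) + s1(13) → 23
s7(17) + 23 → 40
40 + s5(108) → 148
s3(117) + 148 → 265
s4(155) + s8(177) → 332
s2(186) + 265 → 451
332 + 451 → 783
Huffman total = 23 + 40 + 148 + 265 + 332 + 451 + 783 = 2042 bits.
Saving = 2349 − 2042 = 307 bits.

307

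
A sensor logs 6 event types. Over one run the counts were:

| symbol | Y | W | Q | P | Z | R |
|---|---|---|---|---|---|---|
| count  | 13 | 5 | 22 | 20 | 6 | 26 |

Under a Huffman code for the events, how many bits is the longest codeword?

4

Merge the two lowest-weight nodes at each step:
W(5) + Z(6) → 11
11 + Y(13) → 24
P(20) + Q(22) → 42
24 + R(26) → 50
42 + 50 → 92
Maximum depth reached is 4.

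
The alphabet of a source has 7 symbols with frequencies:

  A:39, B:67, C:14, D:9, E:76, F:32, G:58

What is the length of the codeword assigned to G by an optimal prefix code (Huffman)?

Repeatedly merge the two smallest:
combine D(9), C(14) → 23
combine 23, F(32) → 55
combine A(39), 55 → 94
combine G(58), B(67) → 125
combine E(76), 94 → 170
combine 125, 170 → 295
G's leaf is at depth 2, giving a 2-bit codeword.

2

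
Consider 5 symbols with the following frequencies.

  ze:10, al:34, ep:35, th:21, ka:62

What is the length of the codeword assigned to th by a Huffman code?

3

Huffman merges, smallest pair first:
merge ze(10) and th(21): 31
merge 31 and al(34): 65
merge ep(35) and ka(62): 97
merge 65 and 97: 162
The subtree containing th is merged 3 times, so code length = 3.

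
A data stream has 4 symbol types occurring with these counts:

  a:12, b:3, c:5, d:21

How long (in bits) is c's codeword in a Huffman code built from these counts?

3

Build the tree from the bottom:
merge b(3) and c(5): 8
merge 8 and a(12): 20
merge 20 and d(21): 41
c's leaf is at depth 3, giving a 3-bit codeword.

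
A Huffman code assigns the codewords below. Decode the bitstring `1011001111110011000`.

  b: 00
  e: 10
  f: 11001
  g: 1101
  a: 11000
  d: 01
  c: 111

Read left to right; each codeword is recognised as soon as it completes (prefix code):
  10→e | 11001→f | 111→c | 11001→f | 10→e | 00→b
Decoded message: efcfeb

efcfeb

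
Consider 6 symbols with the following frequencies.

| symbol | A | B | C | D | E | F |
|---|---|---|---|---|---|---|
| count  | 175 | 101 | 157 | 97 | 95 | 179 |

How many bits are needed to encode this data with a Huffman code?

Greedily combine the two least-frequent nodes:
E(95) + D(97) → 192
B(101) + C(157) → 258
A(175) + F(179) → 354
192 + 258 → 450
354 + 450 → 804
The encoded length is the sum of every internal node's weight: 192 + 258 + 354 + 450 + 804 = 2058 bits.

2058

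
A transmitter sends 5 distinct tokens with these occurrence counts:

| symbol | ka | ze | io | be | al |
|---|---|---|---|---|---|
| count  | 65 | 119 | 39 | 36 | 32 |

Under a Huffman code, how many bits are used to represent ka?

Repeatedly merge the two smallest:
combine al(32), be(36) → 68
combine io(39), ka(65) → 104
combine 68, 104 → 172
combine ze(119), 172 → 291
ka's leaf is at depth 3, giving a 3-bit codeword.

3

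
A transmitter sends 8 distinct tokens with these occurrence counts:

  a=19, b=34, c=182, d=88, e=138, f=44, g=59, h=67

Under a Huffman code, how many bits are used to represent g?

Build the tree from the bottom:
combine a(19), b(34) → 53
combine f(44), 53 → 97
combine g(59), h(67) → 126
combine d(88), 97 → 185
combine 126, e(138) → 264
combine c(182), 185 → 367
combine 264, 367 → 631
The subtree containing g is merged 3 times, so code length = 3.

3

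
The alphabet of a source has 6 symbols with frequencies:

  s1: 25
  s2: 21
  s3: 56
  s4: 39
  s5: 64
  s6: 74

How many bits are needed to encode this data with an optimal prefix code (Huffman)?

Build the Huffman tree bottom-up:
combine s2(21), s1(25) → 46
combine s4(39), 46 → 85
combine s3(56), s5(64) → 120
combine s6(74), 85 → 159
combine 120, 159 → 279
Each symbol's bit-cost is frequency × depth; summing gives 689 bits (equivalently 46 + 85 + 120 + 159 + 279).

689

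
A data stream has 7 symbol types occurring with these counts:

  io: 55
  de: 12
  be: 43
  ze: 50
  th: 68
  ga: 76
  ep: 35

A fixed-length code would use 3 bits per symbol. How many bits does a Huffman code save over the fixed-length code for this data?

97

Fixed-length: 3 bits × 339 symbols = 1017 bits.
Huffman merges:
combine de(12), ep(35) → 47
combine be(43), 47 → 90
combine ze(50), io(55) → 105
combine th(68), ga(76) → 144
combine 90, 105 → 195
combine 144, 195 → 339
Huffman total = 47 + 90 + 105 + 144 + 195 + 339 = 920 bits.
Saving = 1017 − 920 = 97 bits.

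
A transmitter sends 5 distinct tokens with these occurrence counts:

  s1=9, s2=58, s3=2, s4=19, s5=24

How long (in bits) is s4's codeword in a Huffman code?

3

Repeatedly merge the two smallest:
merge s3(2) and s1(9): 11
merge 11 and s4(19): 30
merge s5(24) and 30: 54
merge 54 and s2(58): 112
The subtree containing s4 is merged 3 times, so code length = 3.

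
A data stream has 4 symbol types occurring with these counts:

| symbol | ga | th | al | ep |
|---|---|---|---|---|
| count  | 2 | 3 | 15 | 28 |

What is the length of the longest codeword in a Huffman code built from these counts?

Merge the two lowest-weight nodes at each step:
merge ga(2) and th(3): 5
merge 5 and al(15): 20
merge 20 and ep(28): 48
Maximum depth reached is 3.

3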